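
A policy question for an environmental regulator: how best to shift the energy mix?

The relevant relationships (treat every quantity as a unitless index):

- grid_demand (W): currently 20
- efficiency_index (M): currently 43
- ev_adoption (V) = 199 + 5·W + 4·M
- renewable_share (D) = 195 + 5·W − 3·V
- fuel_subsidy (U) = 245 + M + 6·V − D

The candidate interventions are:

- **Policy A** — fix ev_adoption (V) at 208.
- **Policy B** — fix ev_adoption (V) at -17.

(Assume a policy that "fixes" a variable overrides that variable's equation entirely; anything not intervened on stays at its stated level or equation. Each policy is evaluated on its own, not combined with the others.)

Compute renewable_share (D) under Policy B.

Policy B (V := -17):
  W = 20
  M = 43
  V = -17
  D = 195 + 5·20 − 3·(-17) = 346

346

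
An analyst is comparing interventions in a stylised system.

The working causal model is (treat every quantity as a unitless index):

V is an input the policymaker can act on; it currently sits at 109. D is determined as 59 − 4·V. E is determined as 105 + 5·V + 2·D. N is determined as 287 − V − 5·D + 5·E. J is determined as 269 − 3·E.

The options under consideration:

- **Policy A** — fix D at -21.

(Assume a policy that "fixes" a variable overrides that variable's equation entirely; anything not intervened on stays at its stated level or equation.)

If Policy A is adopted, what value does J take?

Policy A (D := -21):
  V = 109
  D = -21
  E = 105 + 5·109 + 2·(-21) = 608
  J = 269 − 3·608 = -1555

-1555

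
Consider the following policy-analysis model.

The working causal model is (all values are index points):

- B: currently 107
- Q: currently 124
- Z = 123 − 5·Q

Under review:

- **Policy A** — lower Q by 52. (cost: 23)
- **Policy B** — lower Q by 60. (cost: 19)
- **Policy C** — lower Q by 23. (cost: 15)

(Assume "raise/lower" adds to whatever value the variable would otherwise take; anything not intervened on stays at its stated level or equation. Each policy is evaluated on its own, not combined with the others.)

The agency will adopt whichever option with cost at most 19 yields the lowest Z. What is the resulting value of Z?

-382

Policy B (Q − 60):
  Q = 124 − 60 = 64
  Z = 123 − 5·64 = -197
Policy C (Q − 23):
  Q = 124 − 23 = 101
  Z = 123 − 5·101 = -382
Comparing — Policy B: Z=-197, Policy C: Z=-382. Lowest is -382 (Policy C).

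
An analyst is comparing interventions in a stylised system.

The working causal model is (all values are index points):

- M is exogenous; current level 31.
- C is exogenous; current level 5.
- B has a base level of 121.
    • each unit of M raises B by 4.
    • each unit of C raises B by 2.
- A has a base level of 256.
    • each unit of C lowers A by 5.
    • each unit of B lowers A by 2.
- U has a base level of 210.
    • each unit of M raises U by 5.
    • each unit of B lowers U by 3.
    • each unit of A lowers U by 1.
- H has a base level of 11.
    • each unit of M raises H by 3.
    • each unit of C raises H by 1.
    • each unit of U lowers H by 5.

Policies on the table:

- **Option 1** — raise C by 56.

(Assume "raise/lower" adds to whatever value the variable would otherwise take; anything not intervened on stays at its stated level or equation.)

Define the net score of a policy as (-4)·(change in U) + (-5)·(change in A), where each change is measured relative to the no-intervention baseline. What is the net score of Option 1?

Baseline:
  M = 31
  C = 5
  B = 121 + 4·31 + 2·5 = 255
  A = 256 − 5·5 − 2·255 = -279
  U = 210 + 5·31 − 3·255 − (-279) = -121
Option 1 (C + 56):
  M = 31
  C = 5 + 56 = 61
  B = 121 + 4·31 + 2·61 = 367
  A = 256 − 5·61 − 2·367 = -783
  U = 210 + 5·31 − 3·367 − (-783) = 47
ΔU = 47 − (-121) = 168; ΔA = -783 − (-279) = -504
Score = (-4)·168 + (-5)·(-504) = 1848

1848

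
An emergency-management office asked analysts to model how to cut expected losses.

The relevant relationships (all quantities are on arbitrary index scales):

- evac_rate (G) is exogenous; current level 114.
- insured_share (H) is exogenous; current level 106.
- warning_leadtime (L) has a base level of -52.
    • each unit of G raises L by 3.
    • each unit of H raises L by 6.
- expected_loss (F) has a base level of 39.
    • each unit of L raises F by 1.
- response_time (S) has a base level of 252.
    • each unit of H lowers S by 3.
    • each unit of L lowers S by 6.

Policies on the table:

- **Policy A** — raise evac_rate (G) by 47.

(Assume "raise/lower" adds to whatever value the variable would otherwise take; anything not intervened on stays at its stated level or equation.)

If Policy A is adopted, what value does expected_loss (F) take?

Policy A (G + 47):
  G = 114 + 47 = 161
  H = 106
  L = -52 + 3·161 + 6·106 = 1067
  F = 39 + 1067 = 1106

1106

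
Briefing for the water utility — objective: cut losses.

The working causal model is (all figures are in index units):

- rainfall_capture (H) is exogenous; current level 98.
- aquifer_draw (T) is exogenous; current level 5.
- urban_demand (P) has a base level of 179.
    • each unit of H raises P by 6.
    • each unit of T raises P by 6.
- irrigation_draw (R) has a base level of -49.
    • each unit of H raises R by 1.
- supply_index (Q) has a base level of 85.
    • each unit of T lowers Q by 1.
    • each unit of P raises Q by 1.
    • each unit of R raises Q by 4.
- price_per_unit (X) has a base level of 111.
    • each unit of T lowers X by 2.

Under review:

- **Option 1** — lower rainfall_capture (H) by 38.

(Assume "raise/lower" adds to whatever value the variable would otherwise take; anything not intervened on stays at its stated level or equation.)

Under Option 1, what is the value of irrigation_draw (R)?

11

Option 1 (H − 38):
  H = 98 − 38 = 60
  R = -49 + 60 = 11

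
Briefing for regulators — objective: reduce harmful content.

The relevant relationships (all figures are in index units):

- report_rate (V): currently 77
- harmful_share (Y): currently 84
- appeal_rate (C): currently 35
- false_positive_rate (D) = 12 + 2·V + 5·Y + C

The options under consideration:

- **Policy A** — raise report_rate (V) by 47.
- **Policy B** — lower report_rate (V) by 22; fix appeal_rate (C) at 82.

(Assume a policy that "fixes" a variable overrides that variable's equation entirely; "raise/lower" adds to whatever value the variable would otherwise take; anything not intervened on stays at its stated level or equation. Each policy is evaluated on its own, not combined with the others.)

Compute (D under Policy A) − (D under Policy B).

91

Policy A (V + 47):
  V = 77 + 47 = 124
  Y = 84
  C = 35
  D = 12 + 2·124 + 5·84 + 35 = 715
Policy B (V − 22, C := 82):
  V = 77 − 22 = 55
  Y = 84
  C = 82
  D = 12 + 2·55 + 5·84 + 82 = 624
D: 715 − 624 = 91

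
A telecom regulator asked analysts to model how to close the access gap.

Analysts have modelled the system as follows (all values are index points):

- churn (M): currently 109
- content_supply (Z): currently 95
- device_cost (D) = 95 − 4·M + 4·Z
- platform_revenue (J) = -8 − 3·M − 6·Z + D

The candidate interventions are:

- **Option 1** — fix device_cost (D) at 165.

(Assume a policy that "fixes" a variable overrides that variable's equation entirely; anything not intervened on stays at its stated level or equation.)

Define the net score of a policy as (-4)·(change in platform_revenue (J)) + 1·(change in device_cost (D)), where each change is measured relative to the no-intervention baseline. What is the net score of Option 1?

Baseline:
  M = 109
  Z = 95
  D = 95 − 4·109 + 4·95 = 39
  J = -8 − 3·109 − 6·95 + 39 = -866
Option 1 (D := 165):
  M = 109
  Z = 95
  D = 165
  J = -8 − 3·109 − 6·95 + 165 = -740
ΔJ = -740 − (-866) = 126; ΔD = 165 − 39 = 126
Score = (-4)·126 + 1·126 = -378

-378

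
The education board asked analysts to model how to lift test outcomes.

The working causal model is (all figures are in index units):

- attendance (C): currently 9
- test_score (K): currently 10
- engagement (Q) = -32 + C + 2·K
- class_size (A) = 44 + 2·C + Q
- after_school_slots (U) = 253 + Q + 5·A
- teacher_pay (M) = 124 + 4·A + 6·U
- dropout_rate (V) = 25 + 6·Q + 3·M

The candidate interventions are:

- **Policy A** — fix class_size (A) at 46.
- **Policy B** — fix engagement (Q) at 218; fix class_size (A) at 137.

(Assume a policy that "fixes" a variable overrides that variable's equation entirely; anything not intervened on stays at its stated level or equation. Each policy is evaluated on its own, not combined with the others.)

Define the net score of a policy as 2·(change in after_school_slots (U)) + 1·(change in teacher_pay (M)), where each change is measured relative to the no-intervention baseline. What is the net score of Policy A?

Baseline:
  C = 9
  K = 10
  Q = -32 + 9 + 2·10 = -3
  A = 44 + 2·9 + (-3) = 59
  U = 253 + (-3) + 5·59 = 545
  M = 124 + 4·59 + 6·545 = 3630
Policy A (A := 46):
  C = 9
  K = 10
  Q = -32 + 9 + 2·10 = -3
  A = 46
  U = 253 + (-3) + 5·46 = 480
  M = 124 + 4·46 + 6·480 = 3188
ΔU = 480 − 545 = -65; ΔM = 3188 − 3630 = -442
Score = 2·(-65) + 1·(-442) = -572

-572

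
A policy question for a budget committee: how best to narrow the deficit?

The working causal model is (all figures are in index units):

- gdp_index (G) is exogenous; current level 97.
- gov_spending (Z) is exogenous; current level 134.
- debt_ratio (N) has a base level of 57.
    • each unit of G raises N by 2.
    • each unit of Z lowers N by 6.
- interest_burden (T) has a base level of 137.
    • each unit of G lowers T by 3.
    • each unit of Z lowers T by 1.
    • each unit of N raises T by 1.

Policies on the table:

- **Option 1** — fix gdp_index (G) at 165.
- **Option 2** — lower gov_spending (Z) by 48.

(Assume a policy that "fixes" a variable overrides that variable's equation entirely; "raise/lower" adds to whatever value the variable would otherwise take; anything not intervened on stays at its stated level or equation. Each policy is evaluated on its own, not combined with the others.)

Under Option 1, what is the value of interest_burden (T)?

-909

Option 1 (G := 165):
  G = 165
  Z = 134
  N = 57 + 2·165 − 6·134 = -417
  T = 137 − 3·165 − 134 + (-417) = -909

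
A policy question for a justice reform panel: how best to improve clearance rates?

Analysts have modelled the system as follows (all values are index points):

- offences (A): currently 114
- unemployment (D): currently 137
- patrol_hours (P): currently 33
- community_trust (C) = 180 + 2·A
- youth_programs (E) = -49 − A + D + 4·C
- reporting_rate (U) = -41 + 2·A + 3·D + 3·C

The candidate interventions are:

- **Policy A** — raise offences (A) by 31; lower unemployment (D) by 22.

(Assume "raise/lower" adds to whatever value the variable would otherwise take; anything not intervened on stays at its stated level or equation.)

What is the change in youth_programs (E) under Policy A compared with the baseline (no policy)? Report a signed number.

195

Baseline:
  A = 114
  D = 137
  C = 180 + 2·114 = 408
  E = -49 − 114 + 137 + 4·408 = 1606
Policy A (A + 31, D − 22):
  A = 114 + 31 = 145
  D = 137 − 22 = 115
  C = 180 + 2·145 = 470
  E = -49 − 145 + 115 + 4·470 = 1801
Change in E: 1801 − 1606 = 195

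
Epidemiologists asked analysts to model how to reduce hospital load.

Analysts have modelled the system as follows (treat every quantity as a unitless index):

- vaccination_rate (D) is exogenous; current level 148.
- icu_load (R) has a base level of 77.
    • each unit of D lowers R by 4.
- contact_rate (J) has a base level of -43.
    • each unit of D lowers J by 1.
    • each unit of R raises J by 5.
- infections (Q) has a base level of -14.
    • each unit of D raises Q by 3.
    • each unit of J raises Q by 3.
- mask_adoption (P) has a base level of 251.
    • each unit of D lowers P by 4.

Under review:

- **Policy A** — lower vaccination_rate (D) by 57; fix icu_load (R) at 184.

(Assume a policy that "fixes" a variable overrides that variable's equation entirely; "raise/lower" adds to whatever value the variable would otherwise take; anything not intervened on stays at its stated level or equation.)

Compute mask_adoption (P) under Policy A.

-113

Policy A (D − 57, R := 184):
  D = 148 − 57 = 91
  P = 251 − 4·91 = -113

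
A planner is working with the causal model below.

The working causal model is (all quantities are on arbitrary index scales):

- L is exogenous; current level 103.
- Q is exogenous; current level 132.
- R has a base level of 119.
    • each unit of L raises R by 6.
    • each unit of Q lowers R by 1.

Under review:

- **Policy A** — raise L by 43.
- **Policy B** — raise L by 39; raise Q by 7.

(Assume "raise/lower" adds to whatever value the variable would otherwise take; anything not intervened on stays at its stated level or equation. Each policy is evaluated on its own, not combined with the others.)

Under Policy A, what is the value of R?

Policy A (L + 43):
  L = 103 + 43 = 146
  Q = 132
  R = 119 + 6·146 − 132 = 863

863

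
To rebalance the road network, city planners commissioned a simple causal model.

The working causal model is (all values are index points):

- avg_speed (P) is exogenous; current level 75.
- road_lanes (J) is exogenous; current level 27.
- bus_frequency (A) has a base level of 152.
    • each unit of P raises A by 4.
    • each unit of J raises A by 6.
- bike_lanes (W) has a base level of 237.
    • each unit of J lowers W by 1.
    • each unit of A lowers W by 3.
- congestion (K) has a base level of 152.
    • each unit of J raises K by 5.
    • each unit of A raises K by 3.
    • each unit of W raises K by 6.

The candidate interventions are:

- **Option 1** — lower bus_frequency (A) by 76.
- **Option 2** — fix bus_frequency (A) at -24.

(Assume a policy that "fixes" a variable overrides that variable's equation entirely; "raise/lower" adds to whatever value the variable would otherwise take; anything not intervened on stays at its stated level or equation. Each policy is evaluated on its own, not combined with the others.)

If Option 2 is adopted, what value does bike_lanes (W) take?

282

Option 2 (A := -24):
  P = 75
  J = 27
  A = -24
  W = 237 − 27 − 3·(-24) = 282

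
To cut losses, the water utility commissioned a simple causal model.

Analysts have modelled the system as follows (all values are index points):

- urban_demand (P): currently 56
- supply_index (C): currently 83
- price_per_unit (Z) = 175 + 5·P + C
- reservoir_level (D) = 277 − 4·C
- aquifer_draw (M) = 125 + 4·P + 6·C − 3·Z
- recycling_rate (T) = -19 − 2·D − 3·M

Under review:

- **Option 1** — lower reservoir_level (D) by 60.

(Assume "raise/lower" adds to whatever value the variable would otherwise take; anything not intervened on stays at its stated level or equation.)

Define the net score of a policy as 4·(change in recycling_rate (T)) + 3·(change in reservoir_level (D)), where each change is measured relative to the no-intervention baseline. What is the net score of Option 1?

300

Baseline:
  P = 56
  C = 83
  Z = 175 + 5·56 + 83 = 538
  D = 277 − 4·83 = -55
  M = 125 + 4·56 + 6·83 − 3·538 = -767
  T = -19 − 2·(-55) − 3·(-767) = 2392
Option 1 (D − 60):
  P = 56
  C = 83
  Z = 175 + 5·56 + 83 = 538
  D = 277 − 4·83 (−60 from intervention) = -115
  M = 125 + 4·56 + 6·83 − 3·538 = -767
  T = -19 − 2·(-115) − 3·(-767) = 2512
ΔT = 2512 − 2392 = 120; ΔD = -115 − (-55) = -60
Score = 4·120 + 3·(-60) = 300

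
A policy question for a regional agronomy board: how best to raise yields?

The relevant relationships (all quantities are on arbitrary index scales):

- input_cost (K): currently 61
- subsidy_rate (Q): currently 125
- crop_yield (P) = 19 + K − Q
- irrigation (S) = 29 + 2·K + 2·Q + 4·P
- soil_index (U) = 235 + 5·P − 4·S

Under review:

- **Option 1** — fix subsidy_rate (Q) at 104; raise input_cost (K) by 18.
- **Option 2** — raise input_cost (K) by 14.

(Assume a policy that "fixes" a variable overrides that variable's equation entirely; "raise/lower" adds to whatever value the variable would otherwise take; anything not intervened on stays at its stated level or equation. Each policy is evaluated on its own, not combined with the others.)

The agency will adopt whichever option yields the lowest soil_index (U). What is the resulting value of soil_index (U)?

Option 1 (Q := 104, K + 18):
  K = 61 + 18 = 79
  Q = 104
  P = 19 + 79 − 104 = -6
  S = 29 + 2·79 + 2·104 + 4·(-6) = 371
  U = 235 + 5·(-6) − 4·371 = -1279
Option 2 (K + 14):
  K = 61 + 14 = 75
  Q = 125
  P = 19 + 75 − 125 = -31
  S = 29 + 2·75 + 2·125 + 4·(-31) = 305
  U = 235 + 5·(-31) − 4·305 = -1140
Comparing — Option 1: U=-1279, Option 2: U=-1140. Lowest is -1279 (Option 1).

-1279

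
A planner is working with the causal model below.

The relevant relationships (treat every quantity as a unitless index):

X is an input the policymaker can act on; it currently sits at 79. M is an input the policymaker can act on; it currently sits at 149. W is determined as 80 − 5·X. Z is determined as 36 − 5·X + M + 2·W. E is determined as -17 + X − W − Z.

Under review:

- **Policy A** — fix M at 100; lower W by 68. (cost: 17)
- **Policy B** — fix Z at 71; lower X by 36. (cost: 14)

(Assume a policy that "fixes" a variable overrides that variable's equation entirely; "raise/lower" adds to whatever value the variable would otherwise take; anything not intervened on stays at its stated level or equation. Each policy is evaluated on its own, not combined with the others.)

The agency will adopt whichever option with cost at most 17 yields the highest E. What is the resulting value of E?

1470

Policy A (M := 100, W − 68):
  X = 79
  M = 100
  W = 80 − 5·79 (−68 from intervention) = -383
  Z = 36 − 5·79 + 100 + 2·(-383) = -1025
  E = -17 + 79 − (-383) − (-1025) = 1470
Policy B (Z := 71, X − 36):
  X = 79 − 36 = 43
  M = 149
  W = 80 − 5·43 = -135
  Z = 71
  E = -17 + 43 − (-135) − 71 = 90
Comparing — Policy A: E=1470, Policy B: E=90. Highest is 1470 (Policy A).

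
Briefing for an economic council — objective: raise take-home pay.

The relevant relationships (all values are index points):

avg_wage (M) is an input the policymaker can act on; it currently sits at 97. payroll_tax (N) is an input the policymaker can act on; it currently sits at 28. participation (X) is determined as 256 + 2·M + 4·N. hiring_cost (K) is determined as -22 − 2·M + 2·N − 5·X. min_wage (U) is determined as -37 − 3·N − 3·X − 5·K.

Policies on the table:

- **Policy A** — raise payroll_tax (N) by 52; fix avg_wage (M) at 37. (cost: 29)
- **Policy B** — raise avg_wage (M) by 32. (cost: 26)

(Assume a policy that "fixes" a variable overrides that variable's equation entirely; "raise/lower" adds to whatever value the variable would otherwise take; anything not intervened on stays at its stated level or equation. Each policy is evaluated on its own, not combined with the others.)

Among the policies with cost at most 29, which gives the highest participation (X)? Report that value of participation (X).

650

Policy A (N + 52, M := 37):
  M = 37
  N = 28 + 52 = 80
  X = 256 + 2·37 + 4·80 = 650
Policy B (M + 32):
  M = 97 + 32 = 129
  N = 28
  X = 256 + 2·129 + 4·28 = 626
Comparing — Policy A: X=650, Policy B: X=626. Highest is 650 (Policy A).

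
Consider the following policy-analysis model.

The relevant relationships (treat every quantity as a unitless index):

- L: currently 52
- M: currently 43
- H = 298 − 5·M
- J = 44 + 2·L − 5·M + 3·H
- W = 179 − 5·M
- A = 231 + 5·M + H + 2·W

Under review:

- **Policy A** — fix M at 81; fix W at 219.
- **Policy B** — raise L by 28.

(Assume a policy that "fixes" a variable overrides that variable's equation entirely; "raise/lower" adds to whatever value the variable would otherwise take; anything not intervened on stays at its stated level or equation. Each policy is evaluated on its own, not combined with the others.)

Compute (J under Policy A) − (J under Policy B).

-816

Policy A (M := 81, W := 219):
  L = 52
  M = 81
  H = 298 − 5·81 = -107
  J = 44 + 2·52 − 5·81 + 3·(-107) = -578
Policy B (L + 28):
  L = 52 + 28 = 80
  M = 43
  H = 298 − 5·43 = 83
  J = 44 + 2·80 − 5·43 + 3·83 = 238
J: -578 − 238 = -816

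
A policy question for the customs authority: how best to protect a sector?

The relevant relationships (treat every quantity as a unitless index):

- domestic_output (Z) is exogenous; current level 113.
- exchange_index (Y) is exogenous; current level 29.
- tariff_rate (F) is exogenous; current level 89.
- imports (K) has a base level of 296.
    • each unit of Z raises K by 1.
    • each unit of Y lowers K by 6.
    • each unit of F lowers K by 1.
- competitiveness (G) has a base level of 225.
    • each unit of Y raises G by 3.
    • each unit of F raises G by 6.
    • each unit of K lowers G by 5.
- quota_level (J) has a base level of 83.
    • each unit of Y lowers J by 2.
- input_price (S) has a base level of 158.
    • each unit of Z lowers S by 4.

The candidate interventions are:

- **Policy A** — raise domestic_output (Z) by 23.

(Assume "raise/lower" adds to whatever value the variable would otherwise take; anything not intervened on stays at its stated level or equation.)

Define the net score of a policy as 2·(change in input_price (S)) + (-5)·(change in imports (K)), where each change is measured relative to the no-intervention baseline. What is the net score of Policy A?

-299

Baseline:
  Z = 113
  Y = 29
  F = 89
  K = 296 + 113 − 6·29 − 89 = 146
  S = 158 − 4·113 = -294
Policy A (Z + 23):
  Z = 113 + 23 = 136
  Y = 29
  F = 89
  K = 296 + 136 − 6·29 − 89 = 169
  S = 158 − 4·136 = -386
ΔS = -386 − (-294) = -92; ΔK = 169 − 146 = 23
Score = 2·(-92) + (-5)·23 = -299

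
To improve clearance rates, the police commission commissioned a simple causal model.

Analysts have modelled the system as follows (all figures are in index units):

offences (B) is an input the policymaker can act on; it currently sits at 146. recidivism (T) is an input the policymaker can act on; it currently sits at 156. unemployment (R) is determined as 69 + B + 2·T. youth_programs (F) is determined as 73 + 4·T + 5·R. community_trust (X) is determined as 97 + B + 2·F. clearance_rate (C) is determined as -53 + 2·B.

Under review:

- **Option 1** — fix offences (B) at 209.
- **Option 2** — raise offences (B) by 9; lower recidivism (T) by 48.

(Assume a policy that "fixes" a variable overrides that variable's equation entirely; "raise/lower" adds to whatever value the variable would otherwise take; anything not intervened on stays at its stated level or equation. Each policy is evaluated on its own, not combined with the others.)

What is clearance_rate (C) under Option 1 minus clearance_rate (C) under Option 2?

108

Option 1 (B := 209):
  B = 209
  C = -53 + 2·209 = 365
Option 2 (B + 9, T − 48):
  B = 146 + 9 = 155
  C = -53 + 2·155 = 257
C: 365 − 257 = 108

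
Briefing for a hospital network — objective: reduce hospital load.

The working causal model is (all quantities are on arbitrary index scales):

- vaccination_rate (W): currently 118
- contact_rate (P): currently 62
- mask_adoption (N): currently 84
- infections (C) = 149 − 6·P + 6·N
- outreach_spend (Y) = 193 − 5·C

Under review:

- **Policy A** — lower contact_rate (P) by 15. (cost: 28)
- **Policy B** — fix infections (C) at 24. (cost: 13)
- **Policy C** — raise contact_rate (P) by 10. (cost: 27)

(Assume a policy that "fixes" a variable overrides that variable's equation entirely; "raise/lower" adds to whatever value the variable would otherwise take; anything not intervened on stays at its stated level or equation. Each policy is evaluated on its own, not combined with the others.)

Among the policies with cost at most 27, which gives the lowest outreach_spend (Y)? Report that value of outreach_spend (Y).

-912

Policy B (C := 24):
  P = 62
  N = 84
  C = 24
  Y = 193 − 5·24 = 73
Policy C (P + 10):
  P = 62 + 10 = 72
  N = 84
  C = 149 − 6·72 + 6·84 = 221
  Y = 193 − 5·221 = -912
Comparing — Policy B: Y=73, Policy C: Y=-912. Lowest is -912 (Policy C).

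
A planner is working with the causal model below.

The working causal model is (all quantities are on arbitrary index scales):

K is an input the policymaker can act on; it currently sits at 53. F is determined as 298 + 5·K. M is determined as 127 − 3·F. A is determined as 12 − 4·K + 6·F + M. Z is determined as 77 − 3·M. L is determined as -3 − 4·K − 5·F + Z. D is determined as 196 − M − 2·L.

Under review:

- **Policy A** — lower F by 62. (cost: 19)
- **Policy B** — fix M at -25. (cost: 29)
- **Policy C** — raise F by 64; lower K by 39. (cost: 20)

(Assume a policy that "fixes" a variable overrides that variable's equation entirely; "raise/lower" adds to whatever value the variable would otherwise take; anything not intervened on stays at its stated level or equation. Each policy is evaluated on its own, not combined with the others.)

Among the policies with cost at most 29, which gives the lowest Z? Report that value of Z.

Policy A (F − 62):
  K = 53
  F = 298 + 5·53 (−62 from intervention) = 501
  M = 127 − 3·501 = -1376
  Z = 77 − 3·(-1376) = 4205
Policy B (M := -25):
  K = 53
  F = 298 + 5·53 = 563
  M = -25
  Z = 77 − 3·(-25) = 152
Policy C (F + 64, K − 39):
  K = 53 − 39 = 14
  F = 298 + 5·14 (+64 from intervention) = 432
  M = 127 − 3·432 = -1169
  Z = 77 − 3·(-1169) = 3584
Comparing — Policy A: Z=4205, Policy B: Z=152, Policy C: Z=3584. Lowest is 152 (Policy B).

152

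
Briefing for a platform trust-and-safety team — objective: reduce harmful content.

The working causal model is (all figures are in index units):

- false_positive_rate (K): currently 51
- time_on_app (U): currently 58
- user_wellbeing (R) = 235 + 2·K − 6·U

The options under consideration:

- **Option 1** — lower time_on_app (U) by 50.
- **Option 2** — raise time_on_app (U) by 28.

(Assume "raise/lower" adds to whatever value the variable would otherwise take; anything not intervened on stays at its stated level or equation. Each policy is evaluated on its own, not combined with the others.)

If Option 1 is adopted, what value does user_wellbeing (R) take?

289

Option 1 (U − 50):
  K = 51
  U = 58 − 50 = 8
  R = 235 + 2·51 − 6·8 = 289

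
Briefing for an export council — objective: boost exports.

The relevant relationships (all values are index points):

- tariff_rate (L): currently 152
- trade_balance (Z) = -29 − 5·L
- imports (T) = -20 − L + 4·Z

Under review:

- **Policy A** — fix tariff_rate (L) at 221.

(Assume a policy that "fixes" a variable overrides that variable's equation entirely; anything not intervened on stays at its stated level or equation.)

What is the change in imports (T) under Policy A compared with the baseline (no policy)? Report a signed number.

-1449

Baseline:
  L = 152
  Z = -29 − 5·152 = -789
  T = -20 − 152 + 4·(-789) = -3328
Policy A (L := 221):
  L = 221
  Z = -29 − 5·221 = -1134
  T = -20 − 221 + 4·(-1134) = -4777
Change in T: -4777 − (-3328) = -1449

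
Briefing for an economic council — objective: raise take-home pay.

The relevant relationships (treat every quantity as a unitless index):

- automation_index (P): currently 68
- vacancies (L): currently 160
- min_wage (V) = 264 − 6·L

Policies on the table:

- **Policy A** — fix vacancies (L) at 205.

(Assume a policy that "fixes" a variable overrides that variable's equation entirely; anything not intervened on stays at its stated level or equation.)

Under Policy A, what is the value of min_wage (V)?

Policy A (L := 205):
  L = 205
  V = 264 − 6·205 = -966

-966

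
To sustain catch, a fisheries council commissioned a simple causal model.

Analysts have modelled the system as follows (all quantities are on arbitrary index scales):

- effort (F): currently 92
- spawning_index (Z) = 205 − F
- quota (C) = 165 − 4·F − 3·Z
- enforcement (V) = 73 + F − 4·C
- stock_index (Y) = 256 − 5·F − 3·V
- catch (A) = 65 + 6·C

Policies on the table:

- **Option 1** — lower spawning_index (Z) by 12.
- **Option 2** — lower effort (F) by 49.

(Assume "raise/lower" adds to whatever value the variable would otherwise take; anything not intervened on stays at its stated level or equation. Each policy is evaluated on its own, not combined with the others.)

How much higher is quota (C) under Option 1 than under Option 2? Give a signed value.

Option 1 (Z − 12):
  F = 92
  Z = 205 − 92 (−12 from intervention) = 101
  C = 165 − 4·92 − 3·101 = -506
Option 2 (F − 49):
  F = 92 − 49 = 43
  Z = 205 − 43 = 162
  C = 165 − 4·43 − 3·162 = -493
C: -506 − (-493) = -13

-13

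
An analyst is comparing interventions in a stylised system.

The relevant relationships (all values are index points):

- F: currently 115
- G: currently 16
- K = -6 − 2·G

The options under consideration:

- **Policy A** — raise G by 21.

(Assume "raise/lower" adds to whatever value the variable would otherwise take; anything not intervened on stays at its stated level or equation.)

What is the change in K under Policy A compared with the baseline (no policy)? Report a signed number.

Baseline:
  G = 16
  K = -6 − 2·16 = -38
Policy A (G + 21):
  G = 16 + 21 = 37
  K = -6 − 2·37 = -80
Change in K: -80 − (-38) = -42

-42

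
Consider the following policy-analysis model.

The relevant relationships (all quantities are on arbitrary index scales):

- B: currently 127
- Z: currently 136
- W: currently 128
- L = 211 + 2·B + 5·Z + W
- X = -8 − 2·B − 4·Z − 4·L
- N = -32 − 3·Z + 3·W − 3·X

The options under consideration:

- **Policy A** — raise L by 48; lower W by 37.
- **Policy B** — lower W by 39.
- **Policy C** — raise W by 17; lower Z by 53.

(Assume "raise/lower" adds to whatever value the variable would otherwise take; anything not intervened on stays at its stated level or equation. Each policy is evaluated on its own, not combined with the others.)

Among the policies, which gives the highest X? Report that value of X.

-4694

Policy A (L + 48, W − 37):
  B = 127
  Z = 136
  W = 128 − 37 = 91
  L = 211 + 2·127 + 5·136 + 91 (+48 from intervention) = 1284
  X = -8 − 2·127 − 4·136 − 4·1284 = -5942
Policy B (W − 39):
  B = 127
  Z = 136
  W = 128 − 39 = 89
  L = 211 + 2·127 + 5·136 + 89 = 1234
  X = -8 − 2·127 − 4·136 − 4·1234 = -5742
Policy C (W + 17, Z − 53):
  B = 127
  Z = 136 − 53 = 83
  W = 128 + 17 = 145
  L = 211 + 2·127 + 5·83 + 145 = 1025
  X = -8 − 2·127 − 4·83 − 4·1025 = -4694
Comparing — Policy A: X=-5942, Policy B: X=-5742, Policy C: X=-4694. Highest is -4694 (Policy C).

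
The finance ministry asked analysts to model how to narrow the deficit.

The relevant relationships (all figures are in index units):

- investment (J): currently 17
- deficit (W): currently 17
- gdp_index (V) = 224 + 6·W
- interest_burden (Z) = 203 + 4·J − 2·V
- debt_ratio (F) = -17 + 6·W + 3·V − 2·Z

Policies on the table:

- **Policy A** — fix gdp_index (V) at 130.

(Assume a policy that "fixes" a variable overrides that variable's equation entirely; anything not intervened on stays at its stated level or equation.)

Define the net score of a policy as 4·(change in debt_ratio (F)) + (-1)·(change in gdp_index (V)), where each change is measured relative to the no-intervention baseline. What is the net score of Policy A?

-5292

Baseline:
  J = 17
  W = 17
  V = 224 + 6·17 = 326
  Z = 203 + 4·17 − 2·326 = -381
  F = -17 + 6·17 + 3·326 − 2·(-381) = 1825
Policy A (V := 130):
  J = 17
  W = 17
  V = 130
  Z = 203 + 4·17 − 2·130 = 11
  F = -17 + 6·17 + 3·130 − 2·11 = 453
ΔF = 453 − 1825 = -1372; ΔV = 130 − 326 = -196
Score = 4·(-1372) + (-1)·(-196) = -5292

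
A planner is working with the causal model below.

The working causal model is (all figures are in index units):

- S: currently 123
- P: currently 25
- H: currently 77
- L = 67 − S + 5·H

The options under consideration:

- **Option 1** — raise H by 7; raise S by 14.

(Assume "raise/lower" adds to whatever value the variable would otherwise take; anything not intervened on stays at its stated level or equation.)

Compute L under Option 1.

350

Option 1 (H + 7, S + 14):
  S = 123 + 14 = 137
  H = 77 + 7 = 84
  L = 67 − 137 + 5·84 = 350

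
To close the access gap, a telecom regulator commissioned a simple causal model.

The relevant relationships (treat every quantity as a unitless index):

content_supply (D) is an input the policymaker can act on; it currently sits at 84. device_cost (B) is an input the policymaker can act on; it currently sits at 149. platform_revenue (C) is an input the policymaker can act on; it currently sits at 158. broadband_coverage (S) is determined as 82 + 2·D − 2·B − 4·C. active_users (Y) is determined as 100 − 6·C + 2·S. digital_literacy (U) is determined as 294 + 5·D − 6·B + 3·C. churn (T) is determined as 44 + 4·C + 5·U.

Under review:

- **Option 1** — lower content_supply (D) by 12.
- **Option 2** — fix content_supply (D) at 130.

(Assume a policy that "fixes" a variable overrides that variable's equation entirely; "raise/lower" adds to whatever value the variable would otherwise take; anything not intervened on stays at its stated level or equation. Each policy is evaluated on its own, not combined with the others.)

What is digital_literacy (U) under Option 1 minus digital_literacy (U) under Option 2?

-290

Option 1 (D − 12):
  D = 84 − 12 = 72
  B = 149
  C = 158
  U = 294 + 5·72 − 6·149 + 3·158 = 234
Option 2 (D := 130):
  D = 130
  B = 149
  C = 158
  U = 294 + 5·130 − 6·149 + 3·158 = 524
U: 234 − 524 = -290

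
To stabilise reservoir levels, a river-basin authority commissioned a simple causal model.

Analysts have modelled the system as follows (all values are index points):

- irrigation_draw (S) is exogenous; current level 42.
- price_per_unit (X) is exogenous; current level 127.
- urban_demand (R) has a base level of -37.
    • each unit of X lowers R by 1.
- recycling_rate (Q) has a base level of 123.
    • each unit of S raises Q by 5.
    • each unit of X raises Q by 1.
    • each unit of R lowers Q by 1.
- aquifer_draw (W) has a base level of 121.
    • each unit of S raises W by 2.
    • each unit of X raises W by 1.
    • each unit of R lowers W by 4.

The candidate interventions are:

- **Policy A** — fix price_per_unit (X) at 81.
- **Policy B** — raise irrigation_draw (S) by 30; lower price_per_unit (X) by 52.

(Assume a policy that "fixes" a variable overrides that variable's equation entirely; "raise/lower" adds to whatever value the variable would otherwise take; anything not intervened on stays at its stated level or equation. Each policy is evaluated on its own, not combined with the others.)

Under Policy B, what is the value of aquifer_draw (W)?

788

Policy B (S + 30, X − 52):
  S = 42 + 30 = 72
  X = 127 − 52 = 75
  R = -37 − 75 = -112
  W = 121 + 2·72 + 75 − 4·(-112) = 788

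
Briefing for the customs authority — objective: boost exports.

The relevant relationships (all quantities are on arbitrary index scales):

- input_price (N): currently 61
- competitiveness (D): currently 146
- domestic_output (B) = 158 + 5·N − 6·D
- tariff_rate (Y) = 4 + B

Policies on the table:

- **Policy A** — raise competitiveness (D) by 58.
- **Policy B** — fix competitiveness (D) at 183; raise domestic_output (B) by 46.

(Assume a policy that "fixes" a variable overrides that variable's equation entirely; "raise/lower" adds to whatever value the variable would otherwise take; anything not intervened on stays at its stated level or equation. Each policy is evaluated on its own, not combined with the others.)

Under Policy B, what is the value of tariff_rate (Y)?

-585

Policy B (D := 183, B + 46):
  N = 61
  D = 183
  B = 158 + 5·61 − 6·183 (+46 from intervention) = -589
  Y = 4 + (-589) = -585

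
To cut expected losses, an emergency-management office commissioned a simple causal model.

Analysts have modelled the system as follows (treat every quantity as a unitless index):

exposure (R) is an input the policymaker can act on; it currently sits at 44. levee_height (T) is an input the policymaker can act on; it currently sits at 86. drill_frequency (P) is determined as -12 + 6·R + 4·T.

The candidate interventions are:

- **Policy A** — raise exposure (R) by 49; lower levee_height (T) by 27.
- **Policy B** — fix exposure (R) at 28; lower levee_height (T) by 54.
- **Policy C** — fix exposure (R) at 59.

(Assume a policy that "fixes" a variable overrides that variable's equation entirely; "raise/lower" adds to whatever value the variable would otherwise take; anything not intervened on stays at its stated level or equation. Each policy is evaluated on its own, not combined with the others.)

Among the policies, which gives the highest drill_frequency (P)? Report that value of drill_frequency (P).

Policy A (R + 49, T − 27):
  R = 44 + 49 = 93
  T = 86 − 27 = 59
  P = -12 + 6·93 + 4·59 = 782
Policy B (R := 28, T − 54):
  R = 28
  T = 86 − 54 = 32
  P = -12 + 6·28 + 4·32 = 284
Policy C (R := 59):
  R = 59
  T = 86
  P = -12 + 6·59 + 4·86 = 686
Comparing — Policy A: P=782, Policy B: P=284, Policy C: P=686. Highest is 782 (Policy A).

782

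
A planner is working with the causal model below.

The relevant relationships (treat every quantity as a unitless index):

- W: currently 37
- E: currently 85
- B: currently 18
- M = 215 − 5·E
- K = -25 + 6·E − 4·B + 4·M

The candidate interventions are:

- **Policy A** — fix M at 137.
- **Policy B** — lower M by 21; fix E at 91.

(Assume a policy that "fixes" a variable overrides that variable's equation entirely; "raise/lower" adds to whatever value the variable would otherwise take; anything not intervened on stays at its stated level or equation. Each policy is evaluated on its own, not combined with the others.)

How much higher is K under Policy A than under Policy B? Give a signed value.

1556

Policy A (M := 137):
  E = 85
  B = 18
  M = 137
  K = -25 + 6·85 − 4·18 + 4·137 = 961
Policy B (M − 21, E := 91):
  E = 91
  B = 18
  M = 215 − 5·91 (−21 from intervention) = -261
  K = -25 + 6·91 − 4·18 + 4·(-261) = -595
K: 961 − (-595) = 1556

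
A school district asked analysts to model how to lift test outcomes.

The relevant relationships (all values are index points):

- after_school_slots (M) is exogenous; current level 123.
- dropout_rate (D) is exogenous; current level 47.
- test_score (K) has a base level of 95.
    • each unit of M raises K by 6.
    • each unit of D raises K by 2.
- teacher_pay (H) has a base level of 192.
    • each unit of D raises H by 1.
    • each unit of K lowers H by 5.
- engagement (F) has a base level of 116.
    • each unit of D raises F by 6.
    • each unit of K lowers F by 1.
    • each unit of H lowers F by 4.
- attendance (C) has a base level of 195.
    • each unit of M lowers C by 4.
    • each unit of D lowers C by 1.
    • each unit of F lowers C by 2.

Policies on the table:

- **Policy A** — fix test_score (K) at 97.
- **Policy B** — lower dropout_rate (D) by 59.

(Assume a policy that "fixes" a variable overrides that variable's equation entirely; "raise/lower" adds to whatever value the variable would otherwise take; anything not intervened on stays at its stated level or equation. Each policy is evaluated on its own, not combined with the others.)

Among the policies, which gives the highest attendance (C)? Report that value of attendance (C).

Policy A (K := 97):
  M = 123
  D = 47
  K = 97
  H = 192 + 47 − 5·97 = -246
  F = 116 + 6·47 − 97 − 4·(-246) = 1285
  C = 195 − 4·123 − 47 − 2·1285 = -2914
Policy B (D − 59):
  M = 123
  D = 47 − 59 = -12
  K = 95 + 6·123 + 2·(-12) = 809
  H = 192 + (-12) − 5·809 = -3865
  F = 116 + 6·(-12) − 809 − 4·(-3865) = 14695
  C = 195 − 4·123 − (-12) − 2·14695 = -29675
Comparing — Policy A: C=-2914, Policy B: C=-29675. Highest is -2914 (Policy A).

-2914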